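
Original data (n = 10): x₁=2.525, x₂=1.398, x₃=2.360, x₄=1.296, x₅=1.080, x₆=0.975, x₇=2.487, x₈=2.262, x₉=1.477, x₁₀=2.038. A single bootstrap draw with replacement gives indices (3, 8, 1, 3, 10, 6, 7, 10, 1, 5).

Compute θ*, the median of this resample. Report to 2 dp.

θ* = 2.31

Resample values: 2.360, 2.262, 2.525, 2.360, 2.038, 0.975, 2.487, 2.038, 2.525, 1.080.
Sorted: 0.975, 1.080, 2.038, 2.038, 2.262, 2.360, 2.360, 2.487, 2.525, 2.525
Median = average of the two middle values = 2.31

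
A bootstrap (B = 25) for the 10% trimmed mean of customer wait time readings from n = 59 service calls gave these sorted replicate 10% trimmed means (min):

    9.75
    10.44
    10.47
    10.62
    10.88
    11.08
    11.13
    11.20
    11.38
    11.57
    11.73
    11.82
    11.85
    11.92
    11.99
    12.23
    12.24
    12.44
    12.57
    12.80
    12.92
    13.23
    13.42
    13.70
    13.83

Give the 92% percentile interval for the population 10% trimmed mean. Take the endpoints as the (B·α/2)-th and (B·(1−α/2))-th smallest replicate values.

α = 0.08; lower rank = 25 × 0.040 = 1; upper rank = 25 × 0.960 = 24.
The 1st smallest replicate is 9.75; the 24th is 13.70.

(9.75, 13.70)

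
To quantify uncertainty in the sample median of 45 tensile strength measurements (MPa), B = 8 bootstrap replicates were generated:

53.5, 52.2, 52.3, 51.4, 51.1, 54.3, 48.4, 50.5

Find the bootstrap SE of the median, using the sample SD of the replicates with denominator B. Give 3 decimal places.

Bootstrap SE is the standard deviation of the 8 replicate medians.
Mean of replicates: (53.5 + 52.2 + 52.3 + 51.4 + 51.1 + 54.3 + 48.4 + 50.5) / 8 = 413.7000 / 8 = 51.7125
Sum of squared deviations: (+1.7875)² + (+0.4875)² + (+0.5875)² + (−0.3125)² + (−0.6125)² + (+2.5875)² + (−3.3125)² + (−1.2125)² = 23.3887
Variance = 23.3887 / 8 = 2.9236
SE* = √2.9236

SE* = 1.710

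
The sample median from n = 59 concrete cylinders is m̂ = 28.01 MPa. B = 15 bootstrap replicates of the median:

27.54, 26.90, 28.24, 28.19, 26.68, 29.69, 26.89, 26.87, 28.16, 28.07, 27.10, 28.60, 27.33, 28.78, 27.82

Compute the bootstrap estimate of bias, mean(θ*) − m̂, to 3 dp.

mean(θ*) = (27.54 + 26.90 + 28.24 + 28.19 + 26.68 + 29.69 + 26.89 + 26.87 + 28.16 + 28.07 + 27.10 + 28.60 + 27.33 + 28.78 + 27.82) / 15 = 27.7907
bias = 27.7907 − 28.01

bias = −0.219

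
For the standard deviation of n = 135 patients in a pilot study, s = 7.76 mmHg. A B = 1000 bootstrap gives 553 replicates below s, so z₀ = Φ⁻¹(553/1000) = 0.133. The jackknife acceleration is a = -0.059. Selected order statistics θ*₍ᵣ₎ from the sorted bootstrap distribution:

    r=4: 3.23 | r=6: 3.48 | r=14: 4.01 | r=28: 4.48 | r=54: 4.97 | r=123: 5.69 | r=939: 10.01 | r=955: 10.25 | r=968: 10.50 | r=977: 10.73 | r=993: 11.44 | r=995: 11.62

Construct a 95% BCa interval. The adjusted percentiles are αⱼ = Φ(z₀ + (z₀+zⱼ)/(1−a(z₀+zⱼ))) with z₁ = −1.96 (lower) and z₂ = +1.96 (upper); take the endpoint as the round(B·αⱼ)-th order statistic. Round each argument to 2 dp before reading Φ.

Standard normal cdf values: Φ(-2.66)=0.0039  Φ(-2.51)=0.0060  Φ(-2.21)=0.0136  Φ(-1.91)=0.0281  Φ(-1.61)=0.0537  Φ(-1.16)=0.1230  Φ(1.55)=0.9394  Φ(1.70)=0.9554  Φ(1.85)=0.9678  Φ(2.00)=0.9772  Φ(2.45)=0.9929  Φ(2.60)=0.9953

(4.48, 10.73)

Lower: z₀ + z₁ = 0.133 + (-1.960) = -1.827; 1 − a(z₀+z₁) = 1 − (-0.059)(-1.827) = 0.8922; argument = 0.133 + (-1.827)/0.8922 = -1.9147 → -1.91.
α₁ = Φ(-1.91) = 0.0281; rank = round(1000 × 0.0281) = 28; θ*₍28₎ = 4.48.
Upper: z₀ + z₂ = 2.093; 1 − a(z₀+z₂) = 1.1235; argument = 1.9959 → 2.00; α₂ = 0.9772; rank = 977; θ*₍977₎ = 10.73.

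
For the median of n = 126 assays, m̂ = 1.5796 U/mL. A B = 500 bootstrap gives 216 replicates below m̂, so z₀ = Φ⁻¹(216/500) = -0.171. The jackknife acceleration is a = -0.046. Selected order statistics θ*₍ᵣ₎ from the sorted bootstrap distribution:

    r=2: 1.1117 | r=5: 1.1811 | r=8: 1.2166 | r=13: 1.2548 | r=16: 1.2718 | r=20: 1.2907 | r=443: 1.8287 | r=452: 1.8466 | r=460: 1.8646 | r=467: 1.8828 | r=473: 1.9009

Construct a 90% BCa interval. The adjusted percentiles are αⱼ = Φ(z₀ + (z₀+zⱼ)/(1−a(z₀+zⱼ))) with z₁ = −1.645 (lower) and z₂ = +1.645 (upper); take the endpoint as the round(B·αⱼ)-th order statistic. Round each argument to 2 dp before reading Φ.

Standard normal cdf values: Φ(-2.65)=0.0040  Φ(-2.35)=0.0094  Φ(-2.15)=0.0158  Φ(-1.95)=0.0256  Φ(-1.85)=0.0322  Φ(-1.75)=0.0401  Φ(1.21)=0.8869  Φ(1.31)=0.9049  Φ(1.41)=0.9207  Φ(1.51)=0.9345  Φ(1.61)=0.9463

(1.2166, 1.8287)

Lower: z₀ + z₁ = -0.171 + (-1.645) = -1.816; 1 − a(z₀+z₁) = 1 − (-0.046)(-1.816) = 0.9165; argument = -0.171 + (-1.816)/0.9165 = -2.1525 → -2.15.
α₁ = Φ(-2.15) = 0.0158; rank = round(500 × 0.0158) = 8; θ*₍8₎ = 1.2166.
Upper: z₀ + z₂ = 1.474; 1 − a(z₀+z₂) = 1.0678; argument = 1.2094 → 1.21; α₂ = 0.8869; rank = 443; θ*₍443₎ = 1.8287.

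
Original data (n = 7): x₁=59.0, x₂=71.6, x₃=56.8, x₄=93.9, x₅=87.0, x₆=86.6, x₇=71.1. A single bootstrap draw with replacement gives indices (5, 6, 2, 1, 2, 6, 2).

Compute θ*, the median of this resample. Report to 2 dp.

Resample values: 87.0, 86.6, 71.6, 59.0, 71.6, 86.6, 71.6.
Sorted: 59.0, 71.6, 71.6, 71.6, 86.6, 86.6, 87.0
Median = middle value = 71.60

θ* = 71.60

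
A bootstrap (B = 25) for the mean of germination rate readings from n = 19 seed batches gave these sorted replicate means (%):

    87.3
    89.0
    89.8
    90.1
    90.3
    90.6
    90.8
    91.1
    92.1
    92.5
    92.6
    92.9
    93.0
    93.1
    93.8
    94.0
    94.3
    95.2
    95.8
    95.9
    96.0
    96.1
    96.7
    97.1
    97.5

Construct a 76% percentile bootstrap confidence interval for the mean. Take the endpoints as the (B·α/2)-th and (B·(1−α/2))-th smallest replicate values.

α = 0.24; lower rank = 25 × 0.120 = 3; upper rank = 25 × 0.880 = 22.
The 3rd smallest replicate is 89.8; the 22nd is 96.1.

(89.8, 96.1)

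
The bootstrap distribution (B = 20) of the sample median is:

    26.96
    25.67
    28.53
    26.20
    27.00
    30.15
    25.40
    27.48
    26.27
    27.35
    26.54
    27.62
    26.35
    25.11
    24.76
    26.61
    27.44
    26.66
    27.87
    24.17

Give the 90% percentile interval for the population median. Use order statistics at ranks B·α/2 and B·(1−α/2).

Sorted replicates: 24.17, 24.76, 25.11, 25.40, 25.67, 26.20, 26.27, 26.35, 26.54, 26.61, 26.66, 26.96, 27.00, 27.35, 27.44, 27.48, 27.62, 27.87, 28.53, 30.15
α = 0.10; lower rank = 20 × 0.050 = 1; upper rank = 20 × 0.950 = 19.
The 1st smallest replicate is 24.17; the 19th is 28.53.

(24.17, 28.53)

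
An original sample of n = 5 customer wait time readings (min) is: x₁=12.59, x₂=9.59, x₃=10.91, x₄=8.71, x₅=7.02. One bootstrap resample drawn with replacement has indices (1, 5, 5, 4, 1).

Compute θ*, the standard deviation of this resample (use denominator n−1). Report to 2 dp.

Resample values: 12.59, 7.02, 7.02, 8.71, 12.59.
Mean = 9.5860; sum of squared deviations = 31.9841
s² = 31.9841 / 4 = 7.9960
s = √7.9960 = 2.83

θ* = 2.83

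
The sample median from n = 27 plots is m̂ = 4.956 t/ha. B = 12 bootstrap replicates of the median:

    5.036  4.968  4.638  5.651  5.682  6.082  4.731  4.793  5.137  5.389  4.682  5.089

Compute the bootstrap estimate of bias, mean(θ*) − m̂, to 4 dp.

bias = +0.2005

mean(θ*) = (5.036 + 4.968 + 4.638 + 5.651 + 5.682 + 6.082 + 4.731 + 4.793 + 5.137 + 5.389 + 4.682 + 5.089) / 12 = 5.15650
bias = 5.15650 − 4.956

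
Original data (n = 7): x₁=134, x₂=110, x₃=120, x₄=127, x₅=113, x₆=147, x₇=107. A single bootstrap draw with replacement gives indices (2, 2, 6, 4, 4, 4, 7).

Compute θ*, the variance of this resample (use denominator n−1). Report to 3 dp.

θ* = 202.143

Resample values: 110, 110, 147, 127, 127, 127, 107.
Mean = 122.1429; sum of squared deviations = 1212.8571
s² = 1212.8571 / 6 = 202.1429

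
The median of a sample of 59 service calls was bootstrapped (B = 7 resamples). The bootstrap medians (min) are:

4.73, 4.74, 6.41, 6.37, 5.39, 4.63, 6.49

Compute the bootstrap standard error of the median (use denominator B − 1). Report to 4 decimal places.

Bootstrap SE is the standard deviation of the 7 replicate medians.
Mean of replicates: (4.73 + 4.74 + 6.41 + 6.37 + 5.39 + 4.63 + 6.49) / 7 = 38.76000 / 7 = 5.53714
Sum of squared deviations: (−0.80714)² + (−0.79714)² + (+0.87286)² + (+0.83286)² + (−0.14714)² + (−0.90714)² + (+0.95286)² = 4.49494
Variance = 4.49494 / 6 = 0.74916
SE* = √0.74916

SE* = 0.8655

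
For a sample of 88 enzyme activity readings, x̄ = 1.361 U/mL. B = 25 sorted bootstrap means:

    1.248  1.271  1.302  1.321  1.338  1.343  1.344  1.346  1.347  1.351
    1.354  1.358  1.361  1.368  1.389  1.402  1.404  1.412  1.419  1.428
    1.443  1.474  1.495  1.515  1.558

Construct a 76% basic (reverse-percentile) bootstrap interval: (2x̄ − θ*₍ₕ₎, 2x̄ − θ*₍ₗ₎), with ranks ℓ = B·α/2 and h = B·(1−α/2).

(1.248, 1.420)

Percentile endpoints at ranks 3 and 22: θ*₍3₎ = 1.302, θ*₍22₎ = 1.474.
Basic interval reflects these around x̄:
  lower = 2 × 1.361 − 1.474 = 1.248
  upper = 2 × 1.361 − 1.302 = 1.420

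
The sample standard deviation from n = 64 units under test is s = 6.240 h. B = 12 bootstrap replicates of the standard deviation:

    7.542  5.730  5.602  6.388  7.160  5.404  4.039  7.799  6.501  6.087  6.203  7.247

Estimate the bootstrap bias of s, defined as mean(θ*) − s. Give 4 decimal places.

bias = +0.0685

mean(θ*) = (7.542 + 5.730 + 5.602 + 6.388 + 7.160 + 5.404 + 4.039 + 7.799 + 6.501 + 6.087 + 6.203 + 7.247) / 12 = 6.30850
bias = 6.30850 − 6.240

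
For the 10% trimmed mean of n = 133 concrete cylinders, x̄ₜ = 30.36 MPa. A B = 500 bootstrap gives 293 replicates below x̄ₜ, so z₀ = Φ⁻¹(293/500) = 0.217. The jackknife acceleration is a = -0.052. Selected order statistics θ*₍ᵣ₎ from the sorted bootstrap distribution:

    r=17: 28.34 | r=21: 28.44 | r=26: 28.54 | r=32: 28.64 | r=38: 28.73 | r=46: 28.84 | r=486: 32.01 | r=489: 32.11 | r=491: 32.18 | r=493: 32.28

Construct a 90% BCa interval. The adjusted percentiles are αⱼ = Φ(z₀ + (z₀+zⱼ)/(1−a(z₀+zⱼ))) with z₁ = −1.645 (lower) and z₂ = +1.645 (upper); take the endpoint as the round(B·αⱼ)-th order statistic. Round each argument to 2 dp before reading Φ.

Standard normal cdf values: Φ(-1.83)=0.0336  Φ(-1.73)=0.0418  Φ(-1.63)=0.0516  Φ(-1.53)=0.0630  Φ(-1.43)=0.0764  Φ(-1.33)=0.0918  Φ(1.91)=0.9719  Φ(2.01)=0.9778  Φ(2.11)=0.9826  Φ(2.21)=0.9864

(28.84, 32.01)

Lower: z₀ + z₁ = 0.217 + (-1.645) = -1.428; 1 − a(z₀+z₁) = 1 − (-0.052)(-1.428) = 0.9257; argument = 0.217 + (-1.428)/0.9257 = -1.3255 → -1.33.
α₁ = Φ(-1.33) = 0.0918; rank = round(500 × 0.0918) = 46; θ*₍46₎ = 28.84.
Upper: z₀ + z₂ = 1.862; 1 − a(z₀+z₂) = 1.0968; argument = 1.9146 → 1.91; α₂ = 0.9719; rank = 486; θ*₍486₎ = 32.01.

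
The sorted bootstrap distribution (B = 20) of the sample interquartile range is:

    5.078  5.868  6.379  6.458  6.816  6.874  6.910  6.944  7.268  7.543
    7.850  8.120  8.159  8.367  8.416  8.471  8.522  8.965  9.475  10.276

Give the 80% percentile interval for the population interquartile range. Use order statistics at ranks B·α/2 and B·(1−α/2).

α = 0.20; lower rank = 20 × 0.100 = 2; upper rank = 20 × 0.900 = 18.
The 2nd smallest replicate is 5.868; the 18th is 8.965.

(5.868, 8.965)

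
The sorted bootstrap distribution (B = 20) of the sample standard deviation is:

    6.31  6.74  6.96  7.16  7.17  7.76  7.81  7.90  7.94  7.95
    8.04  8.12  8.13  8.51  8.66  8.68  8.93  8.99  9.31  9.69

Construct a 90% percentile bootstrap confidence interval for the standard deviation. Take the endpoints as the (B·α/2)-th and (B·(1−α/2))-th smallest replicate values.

α = 0.10; lower rank = 20 × 0.050 = 1; upper rank = 20 × 0.950 = 19.
The 1st smallest replicate is 6.31; the 19th is 9.31.

(6.31, 9.31)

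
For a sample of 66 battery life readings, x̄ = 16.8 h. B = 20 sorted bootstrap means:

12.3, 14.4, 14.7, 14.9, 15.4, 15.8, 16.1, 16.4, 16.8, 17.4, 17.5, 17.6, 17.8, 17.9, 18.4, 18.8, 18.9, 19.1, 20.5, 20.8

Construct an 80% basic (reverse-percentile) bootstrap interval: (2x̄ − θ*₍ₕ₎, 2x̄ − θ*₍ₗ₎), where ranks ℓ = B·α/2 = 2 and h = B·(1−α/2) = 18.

(14.5, 19.2)

Percentile endpoints at ranks 2 and 18: θ*₍2₎ = 14.4, θ*₍18₎ = 19.1.
Basic interval reflects these around x̄:
  lower = 2 × 16.8 − 19.1 = 14.5
  upper = 2 × 16.8 − 14.4 = 19.2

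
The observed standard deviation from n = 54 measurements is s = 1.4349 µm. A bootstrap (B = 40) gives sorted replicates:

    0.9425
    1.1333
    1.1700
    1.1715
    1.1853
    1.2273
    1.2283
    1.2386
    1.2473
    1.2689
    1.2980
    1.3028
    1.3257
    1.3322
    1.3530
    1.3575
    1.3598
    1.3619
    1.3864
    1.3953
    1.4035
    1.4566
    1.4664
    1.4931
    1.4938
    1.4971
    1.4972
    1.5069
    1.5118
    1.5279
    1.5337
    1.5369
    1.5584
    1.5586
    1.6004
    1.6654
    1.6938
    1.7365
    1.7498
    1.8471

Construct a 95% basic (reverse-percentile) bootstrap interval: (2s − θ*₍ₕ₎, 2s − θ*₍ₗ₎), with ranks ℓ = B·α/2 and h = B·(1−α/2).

(1.1200, 1.9273)

Percentile endpoints at ranks 1 and 39: θ*₍1₎ = 0.9425, θ*₍39₎ = 1.7498.
Basic interval reflects these around s:
  lower = 2 × 1.4349 − 1.7498 = 1.1200
  upper = 2 × 1.4349 − 0.9425 = 1.9273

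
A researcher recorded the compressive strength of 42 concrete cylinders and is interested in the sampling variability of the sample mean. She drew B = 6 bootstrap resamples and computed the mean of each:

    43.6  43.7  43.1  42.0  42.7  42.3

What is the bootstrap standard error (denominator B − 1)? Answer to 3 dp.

Bootstrap SE is the standard deviation of the 6 replicate means.
Mean of replicates: (43.6 + 43.7 + 43.1 + 42.0 + 42.7 + 42.3) / 6 = 257.4000 / 6 = 42.9000
Sum of squared deviations: (+0.7000)² + (+0.8000)² + (+0.2000)² + (−0.9000)² + (−0.2000)² + (−0.6000)² = 2.3800
Variance = 2.3800 / 5 = 0.4760
SE* = √0.4760

SE* = 0.690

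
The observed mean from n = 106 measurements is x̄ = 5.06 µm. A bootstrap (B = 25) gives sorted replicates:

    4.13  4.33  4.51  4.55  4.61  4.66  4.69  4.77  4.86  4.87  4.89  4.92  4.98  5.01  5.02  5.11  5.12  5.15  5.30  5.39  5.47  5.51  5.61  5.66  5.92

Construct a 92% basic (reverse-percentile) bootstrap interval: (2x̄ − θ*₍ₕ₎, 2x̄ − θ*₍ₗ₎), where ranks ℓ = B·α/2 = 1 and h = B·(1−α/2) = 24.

Percentile endpoints at ranks 1 and 24: θ*₍1₎ = 4.13, θ*₍24₎ = 5.66.
Basic interval reflects these around x̄:
  lower = 2 × 5.06 − 5.66 = 4.46
  upper = 2 × 5.06 − 4.13 = 5.99

(4.46, 5.99)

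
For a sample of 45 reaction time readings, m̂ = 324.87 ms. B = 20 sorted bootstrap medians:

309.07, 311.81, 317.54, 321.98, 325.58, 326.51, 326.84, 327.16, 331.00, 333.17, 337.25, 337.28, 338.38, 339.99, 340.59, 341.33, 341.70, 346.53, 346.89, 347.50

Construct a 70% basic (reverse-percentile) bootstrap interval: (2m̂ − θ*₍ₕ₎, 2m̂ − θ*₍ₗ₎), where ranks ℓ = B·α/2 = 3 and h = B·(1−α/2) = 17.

(308.04, 332.20)

Percentile endpoints at ranks 3 and 17: θ*₍3₎ = 317.54, θ*₍17₎ = 341.70.
Basic interval reflects these around m̂:
  lower = 2 × 324.87 − 341.70 = 308.04
  upper = 2 × 324.87 − 317.54 = 332.20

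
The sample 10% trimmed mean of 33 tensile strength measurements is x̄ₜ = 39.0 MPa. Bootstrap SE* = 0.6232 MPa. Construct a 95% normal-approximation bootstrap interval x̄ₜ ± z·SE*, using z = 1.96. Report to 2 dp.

Margin = 1.96 × 0.6232 = 1.221
Interval: 39.0 ± 1.221

(37.78, 40.22)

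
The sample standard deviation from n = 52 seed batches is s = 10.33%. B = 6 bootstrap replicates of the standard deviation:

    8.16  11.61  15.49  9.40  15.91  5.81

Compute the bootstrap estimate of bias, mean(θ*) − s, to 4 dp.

mean(θ*) = (8.16 + 11.61 + 15.49 + 9.40 + 15.91 + 5.81) / 6 = 11.06333
bias = 11.06333 − 10.33

bias = +0.7333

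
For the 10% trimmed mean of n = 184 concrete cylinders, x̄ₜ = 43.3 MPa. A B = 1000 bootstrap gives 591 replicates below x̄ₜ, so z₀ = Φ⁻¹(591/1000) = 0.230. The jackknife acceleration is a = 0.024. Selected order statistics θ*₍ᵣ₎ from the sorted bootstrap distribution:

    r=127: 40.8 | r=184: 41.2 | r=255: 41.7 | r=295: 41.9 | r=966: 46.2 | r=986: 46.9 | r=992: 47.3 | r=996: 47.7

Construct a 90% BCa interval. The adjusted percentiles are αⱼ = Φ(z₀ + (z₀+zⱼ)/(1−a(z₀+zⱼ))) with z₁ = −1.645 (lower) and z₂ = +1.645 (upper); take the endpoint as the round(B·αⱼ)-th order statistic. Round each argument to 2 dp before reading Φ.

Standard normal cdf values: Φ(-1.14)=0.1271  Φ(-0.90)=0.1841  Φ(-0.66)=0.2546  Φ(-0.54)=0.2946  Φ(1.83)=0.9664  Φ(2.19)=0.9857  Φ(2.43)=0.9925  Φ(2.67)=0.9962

Lower: z₀ + z₁ = 0.230 + (-1.645) = -1.415; 1 − a(z₀+z₁) = 1 − (0.024)(-1.415) = 1.0340; argument = 0.230 + (-1.415)/1.0340 = -1.1385 → -1.14.
α₁ = Φ(-1.14) = 0.1271; rank = round(1000 × 0.1271) = 127; θ*₍127₎ = 40.8.
Upper: z₀ + z₂ = 1.875; 1 − a(z₀+z₂) = 0.9550; argument = 2.1934 → 2.19; α₂ = 0.9857; rank = 986; θ*₍986₎ = 46.9.

(40.8, 46.9)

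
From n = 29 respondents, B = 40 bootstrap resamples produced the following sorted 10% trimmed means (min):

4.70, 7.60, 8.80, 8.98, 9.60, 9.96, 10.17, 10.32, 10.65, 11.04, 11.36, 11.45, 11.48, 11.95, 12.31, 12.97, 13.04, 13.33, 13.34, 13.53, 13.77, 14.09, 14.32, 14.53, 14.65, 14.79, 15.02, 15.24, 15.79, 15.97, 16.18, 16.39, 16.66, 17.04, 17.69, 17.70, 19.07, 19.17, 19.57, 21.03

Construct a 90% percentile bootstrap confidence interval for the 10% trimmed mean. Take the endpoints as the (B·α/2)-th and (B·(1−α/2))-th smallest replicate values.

(7.60, 19.17)

α = 0.10; lower rank = 40 × 0.050 = 2; upper rank = 40 × 0.950 = 38.
The 2nd smallest replicate is 7.60; the 38th is 19.17.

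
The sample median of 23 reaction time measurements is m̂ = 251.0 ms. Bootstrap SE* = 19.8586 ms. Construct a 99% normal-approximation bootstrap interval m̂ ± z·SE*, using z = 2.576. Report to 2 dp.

(199.84, 302.16)

Margin = 2.576 × 19.8586 = 51.156
Interval: 251.0 ± 51.156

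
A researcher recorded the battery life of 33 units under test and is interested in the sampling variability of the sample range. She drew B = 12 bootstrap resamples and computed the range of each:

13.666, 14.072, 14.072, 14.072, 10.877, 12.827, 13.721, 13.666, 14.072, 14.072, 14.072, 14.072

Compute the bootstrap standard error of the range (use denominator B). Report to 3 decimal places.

Bootstrap SE is the standard deviation of the 12 replicate ranges.
Mean of replicates: (13.666 + 14.072 + 14.072 + 14.072 + 10.877 + 12.827 + 13.721 + 13.666 + 14.072 + 14.072 + 14.072 + 14.072) / 12 = 163.2610 / 12 = 13.6051
Sum of squared deviations: (+0.0609)² + (+0.4669)² + (+0.4669)² + (+0.4669)² + (−2.7281)² + (−0.7781)² + (+0.1159)² + (+0.0609)² + (+0.4669)² + (+0.4669)² + (+0.4669)² + (+0.4669)² = 9.5948
Variance = 9.5948 / 12 = 0.7996
SE* = √0.7996

SE* = 0.894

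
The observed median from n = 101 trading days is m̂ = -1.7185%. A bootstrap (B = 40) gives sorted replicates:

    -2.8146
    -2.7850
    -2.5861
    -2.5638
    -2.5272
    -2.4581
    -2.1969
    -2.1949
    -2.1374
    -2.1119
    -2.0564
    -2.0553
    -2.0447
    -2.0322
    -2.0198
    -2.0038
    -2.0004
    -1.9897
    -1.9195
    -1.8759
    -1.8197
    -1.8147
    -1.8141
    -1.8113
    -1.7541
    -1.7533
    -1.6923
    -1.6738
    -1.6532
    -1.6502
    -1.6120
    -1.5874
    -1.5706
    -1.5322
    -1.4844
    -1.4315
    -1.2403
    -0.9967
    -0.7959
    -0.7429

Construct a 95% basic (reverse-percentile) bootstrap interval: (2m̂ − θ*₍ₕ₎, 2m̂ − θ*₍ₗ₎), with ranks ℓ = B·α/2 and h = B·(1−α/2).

Percentile endpoints at ranks 1 and 39: θ*₍1₎ = -2.8146, θ*₍39₎ = -0.7959.
Basic interval reflects these around m̂:
  lower = 2 × -1.7185 − -0.7959 = -2.6411
  upper = 2 × -1.7185 − -2.8146 = -0.6224

(-2.6411, -0.6224)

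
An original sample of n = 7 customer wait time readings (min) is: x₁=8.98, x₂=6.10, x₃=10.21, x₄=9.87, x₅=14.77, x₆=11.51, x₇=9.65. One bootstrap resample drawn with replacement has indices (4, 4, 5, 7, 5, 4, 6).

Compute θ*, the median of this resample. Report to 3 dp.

θ* = 9.870

Resample values: 9.87, 9.87, 14.77, 9.65, 14.77, 9.87, 11.51.
Sorted: 9.65, 9.87, 9.87, 9.87, 11.51, 14.77, 14.77
Median = middle value = 9.870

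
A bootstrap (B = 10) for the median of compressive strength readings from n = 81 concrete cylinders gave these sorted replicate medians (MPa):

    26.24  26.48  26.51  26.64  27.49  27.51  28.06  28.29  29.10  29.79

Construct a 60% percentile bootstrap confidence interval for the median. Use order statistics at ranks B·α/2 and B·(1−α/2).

(26.48, 28.29)

α = 0.40; lower rank = 10 × 0.200 = 2; upper rank = 10 × 0.800 = 8.
The 2nd smallest replicate is 26.48; the 8th is 28.29.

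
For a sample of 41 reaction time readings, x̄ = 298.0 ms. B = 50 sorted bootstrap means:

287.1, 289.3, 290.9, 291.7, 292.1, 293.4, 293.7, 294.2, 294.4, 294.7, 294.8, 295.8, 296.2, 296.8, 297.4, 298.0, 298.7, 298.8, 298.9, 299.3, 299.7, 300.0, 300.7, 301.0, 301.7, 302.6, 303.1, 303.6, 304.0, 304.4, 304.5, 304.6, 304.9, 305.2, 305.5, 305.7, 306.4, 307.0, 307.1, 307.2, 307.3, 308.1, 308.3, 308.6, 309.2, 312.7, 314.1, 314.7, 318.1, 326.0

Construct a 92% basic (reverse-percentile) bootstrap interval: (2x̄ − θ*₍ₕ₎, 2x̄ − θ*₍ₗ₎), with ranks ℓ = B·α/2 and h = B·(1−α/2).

Percentile endpoints at ranks 2 and 48: θ*₍2₎ = 289.3, θ*₍48₎ = 314.7.
Basic interval reflects these around x̄:
  lower = 2 × 298.0 − 314.7 = 281.3
  upper = 2 × 298.0 − 289.3 = 306.7

(281.3, 306.7)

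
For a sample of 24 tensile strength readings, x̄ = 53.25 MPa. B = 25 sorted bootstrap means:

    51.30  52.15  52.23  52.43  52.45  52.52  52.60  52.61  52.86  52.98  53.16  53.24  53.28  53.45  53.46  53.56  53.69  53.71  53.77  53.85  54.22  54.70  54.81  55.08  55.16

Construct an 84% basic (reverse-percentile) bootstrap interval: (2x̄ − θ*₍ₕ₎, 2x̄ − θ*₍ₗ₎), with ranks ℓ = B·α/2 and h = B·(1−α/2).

(51.69, 54.35)

Percentile endpoints at ranks 2 and 23: θ*₍2₎ = 52.15, θ*₍23₎ = 54.81.
Basic interval reflects these around x̄:
  lower = 2 × 53.25 − 54.81 = 51.69
  upper = 2 × 53.25 − 52.15 = 54.35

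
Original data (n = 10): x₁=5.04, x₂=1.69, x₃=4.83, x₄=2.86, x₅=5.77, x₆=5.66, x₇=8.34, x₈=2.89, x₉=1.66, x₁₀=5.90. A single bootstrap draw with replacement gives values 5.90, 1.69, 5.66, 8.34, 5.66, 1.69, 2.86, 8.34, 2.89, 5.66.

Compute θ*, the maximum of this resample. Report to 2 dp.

Maximum = 8.34

θ* = 8.34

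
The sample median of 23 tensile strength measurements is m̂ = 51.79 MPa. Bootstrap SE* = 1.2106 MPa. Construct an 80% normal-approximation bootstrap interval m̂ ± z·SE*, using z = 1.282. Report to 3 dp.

(50.238, 53.342)

Margin = 1.282 × 1.2106 = 1.5520
Interval: 51.79 ± 1.5520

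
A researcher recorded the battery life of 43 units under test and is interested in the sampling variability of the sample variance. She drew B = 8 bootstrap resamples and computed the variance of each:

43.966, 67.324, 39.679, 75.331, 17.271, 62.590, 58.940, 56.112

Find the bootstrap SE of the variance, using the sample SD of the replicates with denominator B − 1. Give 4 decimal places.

SE* = 18.4214

Bootstrap SE is the standard deviation of the 8 replicate variances.
Mean of replicates: (43.966 + 67.324 + 39.679 + 75.331 + 17.271 + 62.590 + 58.940 + 56.112) / 8 = 421.21300 / 8 = 52.65163
Sum of squared deviations: (−8.68563)² + (+14.67237)² + (−12.97263)² + (+22.67938)² + (−35.38063)² + (+9.93838)² + (+6.28837)² + (+3.46037)² = 2375.43950
Variance = 2375.43950 / 7 = 339.34850
SE* = √339.34850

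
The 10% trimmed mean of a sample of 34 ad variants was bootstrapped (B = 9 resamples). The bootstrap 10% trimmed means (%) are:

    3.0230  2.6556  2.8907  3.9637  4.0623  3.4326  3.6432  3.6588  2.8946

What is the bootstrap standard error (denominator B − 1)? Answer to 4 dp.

SE* = 0.5098

Bootstrap SE is the standard deviation of the 9 replicate 10% trimmed means.
Mean of replicates: (3.0230 + 2.6556 + 2.8907 + 3.9637 + 4.0623 + 3.4326 + 3.6432 + 3.6588 + 2.8946) / 9 = 30.22450 / 9 = 3.35828
Sum of squared deviations: (−0.33528)² + (−0.70268)² + (−0.46758)² + (+0.60542)² + (+0.70402)² + (+0.07432)² + (+0.28492)² + (+0.30052)² + (−0.46368)² = 2.07899
Variance = 2.07899 / 8 = 0.25987
SE* = √0.25987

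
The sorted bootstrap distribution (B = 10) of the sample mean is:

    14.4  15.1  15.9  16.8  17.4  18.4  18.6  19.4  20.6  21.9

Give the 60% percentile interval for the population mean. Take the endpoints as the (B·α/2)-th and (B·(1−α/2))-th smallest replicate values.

(15.1, 19.4)

α = 0.40; lower rank = 10 × 0.200 = 2; upper rank = 10 × 0.800 = 8.
The 2nd smallest replicate is 15.1; the 8th is 19.4.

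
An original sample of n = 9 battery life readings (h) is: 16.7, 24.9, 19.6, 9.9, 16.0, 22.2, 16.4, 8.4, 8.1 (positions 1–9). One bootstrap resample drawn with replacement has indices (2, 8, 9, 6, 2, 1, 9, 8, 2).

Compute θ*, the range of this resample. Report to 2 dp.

θ* = 16.80

Resample values: 24.9, 8.4, 8.1, 22.2, 24.9, 16.7, 8.1, 8.4, 24.9.
Range = 24.9 − 8.1 = 16.80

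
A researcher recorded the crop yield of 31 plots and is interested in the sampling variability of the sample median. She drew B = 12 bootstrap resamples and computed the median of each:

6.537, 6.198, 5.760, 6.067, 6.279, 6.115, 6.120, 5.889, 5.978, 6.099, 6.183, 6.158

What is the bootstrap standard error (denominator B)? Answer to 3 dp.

SE* = 0.186

Bootstrap SE is the standard deviation of the 12 replicate medians.
Mean of replicates: (6.537 + 6.198 + 5.760 + 6.067 + 6.279 + 6.115 + 6.120 + 5.889 + 5.978 + 6.099 + 6.183 + 6.158) / 12 = 73.3830 / 12 = 6.1152
Sum of squared deviations: (+0.4218)² + (+0.0828)² + (−0.3552)² + (−0.0482)² + (+0.1638)² + (−0.0002)² + (+0.0048)² + (−0.2262)² + (−0.1372)² + (−0.0162)² + (+0.0678)² + (+0.0428)² = 0.4168
Variance = 0.4168 / 12 = 0.0347
SE* = √0.0347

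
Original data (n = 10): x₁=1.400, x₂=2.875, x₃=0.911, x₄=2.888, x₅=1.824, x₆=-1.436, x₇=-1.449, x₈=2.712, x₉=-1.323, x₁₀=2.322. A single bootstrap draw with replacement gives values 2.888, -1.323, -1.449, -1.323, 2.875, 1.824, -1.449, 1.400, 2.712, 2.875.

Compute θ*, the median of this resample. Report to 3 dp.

θ* = 1.612

Sorted: -1.449, -1.449, -1.323, -1.323, 1.400, 1.824, 2.712, 2.875, 2.875, 2.888
Median = average of the two middle values = 1.612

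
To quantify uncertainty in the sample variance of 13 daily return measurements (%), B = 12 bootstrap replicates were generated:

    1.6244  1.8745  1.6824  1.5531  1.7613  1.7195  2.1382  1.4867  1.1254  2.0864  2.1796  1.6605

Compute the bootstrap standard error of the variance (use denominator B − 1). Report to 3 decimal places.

Bootstrap SE is the standard deviation of the 12 replicate variances.
Mean of replicates: (1.6244 + 1.8745 + 1.6824 + 1.5531 + 1.7613 + 1.7195 + 2.1382 + 1.4867 + 1.1254 + 2.0864 + 2.1796 + 1.6605) / 12 = 20.89200 / 12 = 1.74100
Sum of squared deviations: (−0.11660)² + (+0.13350)² + (−0.05860)² + (−0.18790)² + (+0.02030)² + (−0.02150)² + (+0.39720)² + (−0.25430)² + (−0.61560)² + (+0.34540)² + (+0.43860)² + (−0.08050)² = 0.99058
Variance = 0.99058 / 11 = 0.09005
SE* = √0.09005

SE* = 0.300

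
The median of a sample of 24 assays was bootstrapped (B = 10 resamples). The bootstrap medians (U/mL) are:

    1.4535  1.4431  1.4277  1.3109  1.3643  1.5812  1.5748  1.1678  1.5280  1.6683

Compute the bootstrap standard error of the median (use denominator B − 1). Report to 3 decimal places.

Bootstrap SE is the standard deviation of the 10 replicate medians.
Mean of replicates: (1.4535 + 1.4431 + 1.4277 + 1.3109 + 1.3643 + 1.5812 + 1.5748 + 1.1678 + 1.5280 + 1.6683) / 10 = 14.51960 / 10 = 1.45196
Sum of squared deviations: (+0.00154)² + (−0.00886)² + (−0.02426)² + (−0.14106)² + (−0.08766)² + (+0.12924)² + (+0.12284)² + (−0.28416)² + (+0.07604)² + (+0.21634)² = 0.19338
Variance = 0.19338 / 9 = 0.02149
SE* = √0.02149

SE* = 0.147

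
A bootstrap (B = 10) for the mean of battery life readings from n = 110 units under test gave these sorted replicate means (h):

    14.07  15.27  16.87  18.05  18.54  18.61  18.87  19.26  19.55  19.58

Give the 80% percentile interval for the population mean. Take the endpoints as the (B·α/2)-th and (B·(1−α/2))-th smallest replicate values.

(14.07, 19.55)

α = 0.20; lower rank = 10 × 0.100 = 1; upper rank = 10 × 0.900 = 9.
The 1st smallest replicate is 14.07; the 9th is 19.55.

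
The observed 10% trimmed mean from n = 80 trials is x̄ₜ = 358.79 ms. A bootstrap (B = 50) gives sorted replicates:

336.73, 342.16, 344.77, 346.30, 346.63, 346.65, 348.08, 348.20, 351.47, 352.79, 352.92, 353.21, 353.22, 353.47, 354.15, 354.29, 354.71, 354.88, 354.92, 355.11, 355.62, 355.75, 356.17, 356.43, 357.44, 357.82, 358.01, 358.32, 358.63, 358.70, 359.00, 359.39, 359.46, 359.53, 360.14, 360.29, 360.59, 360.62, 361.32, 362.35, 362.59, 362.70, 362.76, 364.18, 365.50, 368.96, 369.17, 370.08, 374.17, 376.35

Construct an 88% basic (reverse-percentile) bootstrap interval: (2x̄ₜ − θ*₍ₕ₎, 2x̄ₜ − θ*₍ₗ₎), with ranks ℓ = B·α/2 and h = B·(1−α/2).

(348.41, 372.81)

Percentile endpoints at ranks 3 and 47: θ*₍3₎ = 344.77, θ*₍47₎ = 369.17.
Basic interval reflects these around x̄ₜ:
  lower = 2 × 358.79 − 369.17 = 348.41
  upper = 2 × 358.79 − 344.77 = 372.81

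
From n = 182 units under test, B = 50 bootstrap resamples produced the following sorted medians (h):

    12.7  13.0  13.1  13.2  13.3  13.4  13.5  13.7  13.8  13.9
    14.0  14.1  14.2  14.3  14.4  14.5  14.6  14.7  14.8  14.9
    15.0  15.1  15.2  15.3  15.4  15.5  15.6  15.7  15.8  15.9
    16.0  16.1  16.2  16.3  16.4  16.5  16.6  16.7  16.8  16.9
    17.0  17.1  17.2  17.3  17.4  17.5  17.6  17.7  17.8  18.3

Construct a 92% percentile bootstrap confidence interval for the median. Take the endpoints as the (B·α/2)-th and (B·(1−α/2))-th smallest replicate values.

α = 0.08; lower rank = 50 × 0.040 = 2; upper rank = 50 × 0.960 = 48.
The 2nd smallest replicate is 13.0; the 48th is 17.7.

(13.0, 17.7)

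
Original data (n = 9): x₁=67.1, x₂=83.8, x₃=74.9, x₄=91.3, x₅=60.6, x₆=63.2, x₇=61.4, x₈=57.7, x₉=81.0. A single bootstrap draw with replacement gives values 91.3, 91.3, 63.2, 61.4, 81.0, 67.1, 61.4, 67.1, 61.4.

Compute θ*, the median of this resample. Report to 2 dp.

Sorted: 61.4, 61.4, 61.4, 63.2, 67.1, 67.1, 81.0, 91.3, 91.3
Median = middle value = 67.10

θ* = 67.10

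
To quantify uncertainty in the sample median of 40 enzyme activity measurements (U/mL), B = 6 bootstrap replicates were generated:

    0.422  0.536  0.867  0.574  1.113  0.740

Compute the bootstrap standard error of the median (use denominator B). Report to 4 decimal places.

Bootstrap SE is the standard deviation of the 6 replicate medians.
Mean of replicates: (0.422 + 0.536 + 0.867 + 0.574 + 1.113 + 0.740) / 6 = 4.25200 / 6 = 0.70867
Sum of squared deviations: (−0.28667)² + (−0.17267)² + (+0.15833)² + (−0.13467)² + (+0.40433)² + (+0.03133)² = 0.31966
Variance = 0.31966 / 6 = 0.05328
SE* = √0.05328

SE* = 0.2308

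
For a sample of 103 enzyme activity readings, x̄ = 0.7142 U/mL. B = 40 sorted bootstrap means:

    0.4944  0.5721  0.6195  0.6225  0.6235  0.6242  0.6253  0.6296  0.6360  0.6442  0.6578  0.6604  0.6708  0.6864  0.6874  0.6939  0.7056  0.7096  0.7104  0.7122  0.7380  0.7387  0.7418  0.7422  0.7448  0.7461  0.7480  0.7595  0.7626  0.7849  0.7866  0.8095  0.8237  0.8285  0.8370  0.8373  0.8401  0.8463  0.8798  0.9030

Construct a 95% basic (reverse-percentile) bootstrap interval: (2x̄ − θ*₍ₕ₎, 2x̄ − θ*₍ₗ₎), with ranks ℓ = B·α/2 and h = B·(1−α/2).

Percentile endpoints at ranks 1 and 39: θ*₍1₎ = 0.4944, θ*₍39₎ = 0.8798.
Basic interval reflects these around x̄:
  lower = 2 × 0.7142 − 0.8798 = 0.5486
  upper = 2 × 0.7142 − 0.4944 = 0.9340

(0.5486, 0.9340)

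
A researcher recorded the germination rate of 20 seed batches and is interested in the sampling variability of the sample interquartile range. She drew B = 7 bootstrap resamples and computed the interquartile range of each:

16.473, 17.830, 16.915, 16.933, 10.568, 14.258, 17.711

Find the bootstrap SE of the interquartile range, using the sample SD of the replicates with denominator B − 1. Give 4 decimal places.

SE* = 2.5982

Bootstrap SE is the standard deviation of the 7 replicate interquartile ranges.
Mean of replicates: (16.473 + 17.830 + 16.915 + 16.933 + 10.568 + 14.258 + 17.711) / 7 = 110.68800 / 7 = 15.81257
Sum of squared deviations: (+0.66043)² + (+2.01743)² + (+1.10243)² + (+1.12043)² + (−5.24457)² + (−1.55457)² + (+1.89843)² = 40.50315
Variance = 40.50315 / 6 = 6.75052
SE* = √6.75052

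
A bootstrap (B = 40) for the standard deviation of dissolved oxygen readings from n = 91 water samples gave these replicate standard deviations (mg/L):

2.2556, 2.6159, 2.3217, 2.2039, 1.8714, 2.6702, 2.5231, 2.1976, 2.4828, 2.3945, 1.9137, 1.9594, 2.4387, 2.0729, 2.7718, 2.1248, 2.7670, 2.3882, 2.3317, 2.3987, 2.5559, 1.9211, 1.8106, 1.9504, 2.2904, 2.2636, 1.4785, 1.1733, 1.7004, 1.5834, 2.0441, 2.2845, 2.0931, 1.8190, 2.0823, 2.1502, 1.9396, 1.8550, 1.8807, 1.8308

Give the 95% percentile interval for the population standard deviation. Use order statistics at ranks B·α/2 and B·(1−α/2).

Sorted replicates: 1.1733, 1.4785, 1.5834, 1.7004, 1.8106, 1.8190, 1.8308, 1.8550, 1.8714, 1.8807, 1.9137, 1.9211, 1.9396, 1.9504, 1.9594, 2.0441, 2.0729, 2.0823, 2.0931, 2.1248, 2.1502, 2.1976, 2.2039, 2.2556, 2.2636, 2.2845, 2.2904, 2.3217, 2.3317, 2.3882, 2.3945, 2.3987, 2.4387, 2.4828, 2.5231, 2.5559, 2.6159, 2.6702, 2.7670, 2.7718
α = 0.05; lower rank = 40 × 0.025 = 1; upper rank = 40 × 0.975 = 39.
The 1st smallest replicate is 1.1733; the 39th is 2.7670.

(1.1733, 2.7670)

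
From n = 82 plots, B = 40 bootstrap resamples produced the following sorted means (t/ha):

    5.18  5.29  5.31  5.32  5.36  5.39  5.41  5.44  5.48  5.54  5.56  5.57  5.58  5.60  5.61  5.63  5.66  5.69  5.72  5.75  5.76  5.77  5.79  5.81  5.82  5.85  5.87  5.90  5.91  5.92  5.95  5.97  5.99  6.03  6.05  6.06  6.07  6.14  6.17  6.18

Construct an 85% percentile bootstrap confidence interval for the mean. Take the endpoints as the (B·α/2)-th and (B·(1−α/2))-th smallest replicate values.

α = 0.15; lower rank = 40 × 0.075 = 3; upper rank = 40 × 0.925 = 37.
The 3rd smallest replicate is 5.31; the 37th is 6.07.

(5.31, 6.07)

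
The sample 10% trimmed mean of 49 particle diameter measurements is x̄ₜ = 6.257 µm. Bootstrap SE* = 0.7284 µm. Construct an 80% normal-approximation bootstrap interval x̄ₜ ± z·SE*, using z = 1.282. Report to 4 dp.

(5.3232, 7.1908)

Margin = 1.282 × 0.7284 = 0.93381
Interval: 6.257 ± 0.93381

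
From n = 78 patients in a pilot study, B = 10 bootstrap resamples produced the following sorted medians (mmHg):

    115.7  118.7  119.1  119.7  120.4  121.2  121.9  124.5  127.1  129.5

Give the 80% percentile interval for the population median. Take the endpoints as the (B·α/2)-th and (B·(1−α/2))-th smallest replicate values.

α = 0.20; lower rank = 10 × 0.100 = 1; upper rank = 10 × 0.900 = 9.
The 1st smallest replicate is 115.7; the 9th is 127.1.

(115.7, 127.1)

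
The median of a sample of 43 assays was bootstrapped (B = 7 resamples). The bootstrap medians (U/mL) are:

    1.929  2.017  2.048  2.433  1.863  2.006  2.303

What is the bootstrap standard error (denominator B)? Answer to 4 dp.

Bootstrap SE is the standard deviation of the 7 replicate medians.
Mean of replicates: (1.929 + 2.017 + 2.048 + 2.433 + 1.863 + 2.006 + 2.303) / 7 = 14.59900 / 7 = 2.08557
Sum of squared deviations: (−0.15657)² + (−0.06857)² + (−0.03757)² + (+0.34743)² + (−0.22257)² + (−0.07957)² + (+0.21743)² = 0.25448
Variance = 0.25448 / 7 = 0.03635
SE* = √0.03635

SE* = 0.1907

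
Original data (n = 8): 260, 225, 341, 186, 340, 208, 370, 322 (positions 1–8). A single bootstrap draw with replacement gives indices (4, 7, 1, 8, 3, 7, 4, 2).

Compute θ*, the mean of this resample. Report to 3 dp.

θ* = 282.500

Resample values: 186, 370, 260, 322, 341, 370, 186, 225.
Mean = (186 + 370 + 260 + 322 + 341 + 370 + 186 + 225) / 8 = 2260.0 / 8 = 282.500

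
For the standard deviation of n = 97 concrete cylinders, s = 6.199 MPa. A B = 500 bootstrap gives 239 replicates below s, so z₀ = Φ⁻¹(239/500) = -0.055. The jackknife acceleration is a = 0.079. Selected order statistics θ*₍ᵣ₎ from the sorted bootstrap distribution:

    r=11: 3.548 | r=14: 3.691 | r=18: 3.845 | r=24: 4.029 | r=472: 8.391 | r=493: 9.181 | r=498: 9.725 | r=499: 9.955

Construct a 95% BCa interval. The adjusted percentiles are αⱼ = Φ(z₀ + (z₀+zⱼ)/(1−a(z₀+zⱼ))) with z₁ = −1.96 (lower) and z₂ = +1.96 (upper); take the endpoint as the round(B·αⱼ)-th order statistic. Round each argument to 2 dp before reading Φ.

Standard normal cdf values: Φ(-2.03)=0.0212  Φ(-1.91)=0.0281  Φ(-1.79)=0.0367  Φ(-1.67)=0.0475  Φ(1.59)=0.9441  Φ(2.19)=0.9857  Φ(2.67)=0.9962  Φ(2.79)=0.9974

Lower: z₀ + z₁ = -0.055 + (-1.960) = -2.015; 1 − a(z₀+z₁) = 1 − (0.079)(-2.015) = 1.1592; argument = -0.055 + (-2.015)/1.1592 = -1.7933 → -1.79.
α₁ = Φ(-1.79) = 0.0367; rank = round(500 × 0.0367) = 18; θ*₍18₎ = 3.845.
Upper: z₀ + z₂ = 1.905; 1 − a(z₀+z₂) = 0.8495; argument = 2.1875 → 2.19; α₂ = 0.9857; rank = 493; θ*₍493₎ = 9.181.

(3.845, 9.181)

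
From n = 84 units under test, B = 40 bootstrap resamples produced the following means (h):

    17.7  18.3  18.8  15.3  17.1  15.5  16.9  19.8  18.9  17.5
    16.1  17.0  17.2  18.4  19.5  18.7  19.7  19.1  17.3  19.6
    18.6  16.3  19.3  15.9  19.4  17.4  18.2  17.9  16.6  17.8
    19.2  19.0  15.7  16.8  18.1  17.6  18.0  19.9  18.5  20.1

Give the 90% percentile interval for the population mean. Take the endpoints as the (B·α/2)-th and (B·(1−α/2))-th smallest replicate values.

Sorted replicates: 15.3, 15.5, 15.7, 15.9, 16.1, 16.3, 16.6, 16.8, 16.9, 17.0, 17.1, 17.2, 17.3, 17.4, 17.5, 17.6, 17.7, 17.8, 17.9, 18.0, 18.1, 18.2, 18.3, 18.4, 18.5, 18.6, 18.7, 18.8, 18.9, 19.0, 19.1, 19.2, 19.3, 19.4, 19.5, 19.6, 19.7, 19.8, 19.9, 20.1
α = 0.10; lower rank = 40 × 0.050 = 2; upper rank = 40 × 0.950 = 38.
The 2nd smallest replicate is 15.5; the 38th is 19.8.

(15.5, 19.8)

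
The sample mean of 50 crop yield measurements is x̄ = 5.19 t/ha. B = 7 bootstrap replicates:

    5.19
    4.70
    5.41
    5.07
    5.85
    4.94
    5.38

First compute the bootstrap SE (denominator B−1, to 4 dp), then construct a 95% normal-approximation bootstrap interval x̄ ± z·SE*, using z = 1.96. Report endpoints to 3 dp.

(4.461, 5.919)

Mean of replicates = 5.2200; sum of squared deviations = 0.8308; SE* = √(0.8308/6) = 0.3721
Margin = 1.96 × 0.3721 = 0.7293
Interval: 5.19 ± 0.7293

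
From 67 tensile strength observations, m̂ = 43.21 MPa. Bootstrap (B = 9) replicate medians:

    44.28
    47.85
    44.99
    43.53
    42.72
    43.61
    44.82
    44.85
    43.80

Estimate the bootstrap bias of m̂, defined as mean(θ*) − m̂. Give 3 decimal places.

mean(θ*) = (44.28 + 47.85 + 44.99 + 43.53 + 42.72 + 43.61 + 44.82 + 44.85 + 43.80) / 9 = 44.4944
bias = 44.4944 − 43.21

bias = +1.284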